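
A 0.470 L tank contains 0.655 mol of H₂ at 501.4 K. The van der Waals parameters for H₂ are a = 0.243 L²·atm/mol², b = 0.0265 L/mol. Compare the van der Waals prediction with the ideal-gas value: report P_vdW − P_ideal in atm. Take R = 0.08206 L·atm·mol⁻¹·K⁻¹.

Ideal: P_ideal = nRT/V = (0.655)(0.08206)(501.4)/0.470 = 57.3402 atm
vdW: P = nRT/(V − nb) − a n²/V² = 26.9499/0.452643 − 0.104253/0.220900 = 59.5390 − 0.471947 = 59.0671 atm
ΔP = 59.0671 − 57.3402 = 1.727 atm

ΔP ≈ 1.727 atm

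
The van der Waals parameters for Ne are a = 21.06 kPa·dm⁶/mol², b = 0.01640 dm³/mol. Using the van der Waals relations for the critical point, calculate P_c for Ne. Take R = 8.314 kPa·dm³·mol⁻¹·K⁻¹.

P_c ≈ 2900 kPa

For a van der Waals gas, P_c = a/(27b²).
P_c = 21.06/(27×(0.01640)²) = 21.06/0.0072619 = 2900 kPa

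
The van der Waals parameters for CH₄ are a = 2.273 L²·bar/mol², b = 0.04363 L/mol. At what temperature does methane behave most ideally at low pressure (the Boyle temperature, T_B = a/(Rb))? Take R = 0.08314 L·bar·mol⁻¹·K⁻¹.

For a van der Waals gas the second virial coefficient B₂ = b − a/(RT) vanishes at T_B = a/(Rb).
T_B = 2.273/(0.08314×0.04363) = 2.273/0.0036274 = 626.6 K

T_B ≈ 626.6 K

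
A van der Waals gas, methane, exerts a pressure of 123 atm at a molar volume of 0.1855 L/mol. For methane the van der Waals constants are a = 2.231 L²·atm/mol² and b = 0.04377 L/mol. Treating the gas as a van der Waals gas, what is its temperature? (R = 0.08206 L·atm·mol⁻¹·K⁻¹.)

T = (P + a/V_m²)(V_m − b)/R
P + a/V_m² = 123 + 2.231/(0.1855)² = 187.84 atm
V_m − b = 0.1855 − 0.04377 = 0.14173 L/mol
T = (187.84)(0.14173)/0.08206 = 324.4 K

T ≈ 324.4 K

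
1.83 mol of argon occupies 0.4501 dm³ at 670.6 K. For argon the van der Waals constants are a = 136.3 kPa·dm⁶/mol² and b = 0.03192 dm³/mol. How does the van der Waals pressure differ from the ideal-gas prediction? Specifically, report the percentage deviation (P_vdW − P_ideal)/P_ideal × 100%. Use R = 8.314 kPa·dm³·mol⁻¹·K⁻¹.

Ideal: P_ideal = nRT/V = (1.83)(8.314)(670.6)/0.4501 = 22668.1 kPa
vdW: P = nRT/(V − nb) − a n²/V² = 10202.9/0.391686 − 456.455/0.202590 = 26048.7 − 2253.10 = 23795.6 kPa
% deviation = (23795.6 − 22668.1)/22668.1 × 100% = 4.97%

4.97 %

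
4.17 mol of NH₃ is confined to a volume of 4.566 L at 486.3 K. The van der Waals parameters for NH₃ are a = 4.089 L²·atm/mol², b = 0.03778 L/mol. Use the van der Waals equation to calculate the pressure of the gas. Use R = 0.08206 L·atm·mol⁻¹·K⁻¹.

P = nRT/(V − nb) − a n²/V²
nRT/(V − nb) = (4.17)(0.08206)(486.3)/(4.566 − 4.17×0.03778) = 166.41/4.4085 = 37.748 atm
a n²/V² = (4.089)(4.17)²/(4.566)² = 3.4105 atm
P = 37.748 − 3.4105 = 34.34 atm

P ≈ 34.34 atm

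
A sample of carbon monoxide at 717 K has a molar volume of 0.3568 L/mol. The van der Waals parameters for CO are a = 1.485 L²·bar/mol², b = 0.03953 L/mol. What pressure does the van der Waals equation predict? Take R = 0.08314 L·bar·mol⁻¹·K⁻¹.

P = RT/(V_m − b) − a/V_m²
RT/(V_m − b) = (0.08314)(717)/(0.3568 − 0.03953) = 59.611/0.31727 = 187.89 bar
a/V_m² = 1.485/(0.3568)² = 11.665 bar
P = 187.89 − 11.665 = 176.2 bar

P ≈ 176.2 bar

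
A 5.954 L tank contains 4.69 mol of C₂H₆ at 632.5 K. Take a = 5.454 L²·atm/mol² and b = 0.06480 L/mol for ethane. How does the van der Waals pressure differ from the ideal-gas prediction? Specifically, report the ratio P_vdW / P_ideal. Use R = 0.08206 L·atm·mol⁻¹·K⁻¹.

P_vdW / P_ideal ≈ 0.9710

Ideal: P_ideal = nRT/V = (4.69)(0.08206)(632.5)/5.954 = 40.8843 atm
vdW: P = nRT/(V − nb) − a n²/V² = 243.425/5.65009 − 119.967/35.4501 = 43.0834 − 3.38411 = 39.6993 atm
Ratio = 39.6993/40.8843 = 0.9710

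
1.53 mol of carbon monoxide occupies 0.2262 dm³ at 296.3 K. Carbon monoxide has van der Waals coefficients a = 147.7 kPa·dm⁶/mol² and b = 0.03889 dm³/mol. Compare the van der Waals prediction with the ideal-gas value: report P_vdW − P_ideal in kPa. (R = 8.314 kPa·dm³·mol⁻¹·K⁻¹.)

Ideal: P_ideal = nRT/V = (1.53)(8.314)(296.3)/0.2262 = 16662.5 kPa
vdW: P = nRT/(V − nb) − a n²/V² = 3769.06/0.166698 − 345.751/0.0511664 = 22610.1 − 6757.38 = 15852.7 kPa
ΔP = 15852.7 − 16662.5 = -810 kPa

ΔP ≈ -810 kPa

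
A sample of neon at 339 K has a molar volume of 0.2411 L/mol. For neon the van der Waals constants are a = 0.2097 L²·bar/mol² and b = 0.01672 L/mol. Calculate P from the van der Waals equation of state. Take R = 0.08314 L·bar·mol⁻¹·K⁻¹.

P = RT/(V_m − b) − a/V_m²
RT/(V_m − b) = (0.08314)(339)/(0.2411 − 0.01672) = 28.184/0.22438 = 125.61 bar
a/V_m² = 0.2097/(0.2411)² = 3.6075 bar
P = 125.61 − 3.6075 = 122.0 bar

P ≈ 122.0 bar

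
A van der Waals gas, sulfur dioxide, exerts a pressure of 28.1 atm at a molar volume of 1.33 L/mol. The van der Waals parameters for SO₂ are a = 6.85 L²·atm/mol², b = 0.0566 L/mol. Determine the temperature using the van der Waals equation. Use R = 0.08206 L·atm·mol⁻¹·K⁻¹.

T ≈ 496.1 K

T = (P + a/V_m²)(V_m − b)/R
P + a/V_m² = 28.1 + 6.85/(1.33)² = 31.972 atm
V_m − b = 1.33 − 0.0566 = 1.2734 L/mol
T = (31.972)(1.2734)/0.08206 = 496.1 K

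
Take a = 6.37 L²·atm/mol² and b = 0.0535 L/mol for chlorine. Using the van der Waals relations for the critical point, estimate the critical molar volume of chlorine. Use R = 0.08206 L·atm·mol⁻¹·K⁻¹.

V_m,c ≈ 0.1605 L/mol

For a van der Waals gas, V_m,c = 3b.
V_m,c = 3×0.0535 = 0.1605 L/mol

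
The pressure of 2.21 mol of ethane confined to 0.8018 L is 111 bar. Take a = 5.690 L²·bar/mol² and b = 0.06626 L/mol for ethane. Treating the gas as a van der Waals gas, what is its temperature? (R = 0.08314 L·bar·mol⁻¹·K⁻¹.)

T = (P + a n²/V²)(V − nb)/(nR)
P + a n²/V² = 111 + (5.690)(2.21)²/(0.8018)² = 154.23 bar
V − nb = 0.8018 − (2.21)(0.06626) = 0.65537 L
T = (154.23)(0.65537)/((2.21)(0.08314)) = 550.1 K

T ≈ 550.1 K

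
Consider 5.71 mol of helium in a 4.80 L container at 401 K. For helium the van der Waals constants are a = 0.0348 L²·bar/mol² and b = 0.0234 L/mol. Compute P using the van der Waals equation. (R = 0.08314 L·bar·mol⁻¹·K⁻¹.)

P ≈ 40.75 bar

P = nRT/(V − nb) − a n²/V²
nRT/(V − nb) = (5.71)(0.08314)(401)/(4.80 − 5.71×0.0234) = 190.37/4.6664 = 40.796 bar
a n²/V² = (0.0348)(5.71)²/(4.80)² = 0.049246 bar
P = 40.796 − 0.049246 = 40.75 bar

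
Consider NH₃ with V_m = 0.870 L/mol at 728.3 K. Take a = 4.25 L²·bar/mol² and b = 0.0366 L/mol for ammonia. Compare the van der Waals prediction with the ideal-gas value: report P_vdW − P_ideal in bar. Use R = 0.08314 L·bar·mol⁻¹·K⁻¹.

Ideal: P_ideal = RT/V_m = (0.08314)(728.3)/0.870 = 69.5987 bar
vdW: P = RT/(V_m − b) − a/V_m² = 60.5509/0.833400 − 4.25/0.756900 = 72.6553 − 5.61501 = 67.0403 bar
ΔP = 67.0403 − 69.5987 = -2.558 bar

ΔP ≈ -2.558 bar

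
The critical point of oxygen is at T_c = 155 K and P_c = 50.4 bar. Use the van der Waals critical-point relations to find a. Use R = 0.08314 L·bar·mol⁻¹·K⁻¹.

a ≈ 1.390 L²·bar/mol²

From T_c = 8a/(27Rb) and P_c = a/(27b²): a = 27 R² T_c²/(64 P_c).
a = 27×(0.08314)²×(155)²/(64×50.4) = 4483.8/3225.6 = 1.390 L²·bar/mol²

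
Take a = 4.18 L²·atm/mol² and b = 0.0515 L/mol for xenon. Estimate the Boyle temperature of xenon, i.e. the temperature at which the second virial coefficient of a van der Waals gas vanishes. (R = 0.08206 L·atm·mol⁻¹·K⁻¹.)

T_B ≈ 989.1 K

For a van der Waals gas the second virial coefficient B₂ = b − a/(RT) vanishes at T_B = a/(Rb).
T_B = 4.18/(0.08206×0.0515) = 4.18/0.0042261 = 989.1 K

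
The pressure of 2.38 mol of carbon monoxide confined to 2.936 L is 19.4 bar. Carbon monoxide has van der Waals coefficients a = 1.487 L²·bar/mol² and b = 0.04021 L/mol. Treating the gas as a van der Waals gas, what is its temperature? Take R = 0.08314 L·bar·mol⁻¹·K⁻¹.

T = (P + a n²/V²)(V − nb)/(nR)
P + a n²/V² = 19.4 + (1.487)(2.38)²/(2.936)² = 20.377 bar
V − nb = 2.936 − (2.38)(0.04021) = 2.8403 L
T = (20.377)(2.8403)/((2.38)(0.08314)) = 292.5 K

T ≈ 292.5 K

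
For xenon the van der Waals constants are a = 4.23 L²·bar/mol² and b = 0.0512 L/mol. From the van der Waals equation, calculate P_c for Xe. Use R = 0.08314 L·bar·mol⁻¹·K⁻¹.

P_c ≈ 59.76 bar

For a van der Waals gas, P_c = a/(27b²).
P_c = 4.23/(27×(0.0512)²) = 4.23/0.070779 = 59.76 bar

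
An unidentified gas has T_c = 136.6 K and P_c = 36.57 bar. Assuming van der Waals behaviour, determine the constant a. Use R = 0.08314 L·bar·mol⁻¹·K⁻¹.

a ≈ 1.488 L²·bar/mol²

From T_c = 8a/(27Rb) and P_c = a/(27b²): a = 27 R² T_c²/(64 P_c).
a = 27×(0.08314)²×(136.6)²/(64×36.57) = 3482.5/2340.5 = 1.488 L²·bar/mol²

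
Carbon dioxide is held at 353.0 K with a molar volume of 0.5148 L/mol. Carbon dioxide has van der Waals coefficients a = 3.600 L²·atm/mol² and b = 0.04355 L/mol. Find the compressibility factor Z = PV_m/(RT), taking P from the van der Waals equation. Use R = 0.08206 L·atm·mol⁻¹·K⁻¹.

Z ≈ 0.8510

P = RT/(V_m − b) − a/V_m² = (0.08206)(353.0)/(0.5148 − 0.04355) − 3.600/(0.5148)²
  = 28.967/0.47125 − 13.584 = 61.468 − 13.584 = 47.884 atm
Z = PV_m/(RT) = (47.884)(0.5148)/((0.08206)(353.0)) = 24.651/28.967 = 0.8510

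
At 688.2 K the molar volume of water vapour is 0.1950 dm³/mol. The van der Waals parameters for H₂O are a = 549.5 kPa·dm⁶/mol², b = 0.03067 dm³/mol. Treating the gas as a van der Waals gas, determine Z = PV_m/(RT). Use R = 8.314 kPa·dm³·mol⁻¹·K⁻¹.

Z ≈ 0.6941

P = RT/(V_m − b) − a/V_m² = (8.314)(688.2)/(0.1950 − 0.03067) − 549.5/(0.1950)²
  = 5721.7/0.16433 − 14451 = 34818 − 14451 = 20367 kPa
Z = PV_m/(RT) = (20367)(0.1950)/((8.314)(688.2)) = 3971.6/5721.7 = 0.6941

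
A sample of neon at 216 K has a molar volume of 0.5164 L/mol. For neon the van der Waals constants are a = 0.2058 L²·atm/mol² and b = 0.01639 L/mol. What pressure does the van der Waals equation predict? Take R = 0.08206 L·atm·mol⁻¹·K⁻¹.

P = RT/(V_m − b) − a/V_m²
RT/(V_m − b) = (0.08206)(216)/(0.5164 − 0.01639) = 17.725/0.50001 = 35.449 atm
a/V_m² = 0.2058/(0.5164)² = 0.77174 atm
P = 35.449 − 0.77174 = 34.68 atm

P ≈ 34.68 atm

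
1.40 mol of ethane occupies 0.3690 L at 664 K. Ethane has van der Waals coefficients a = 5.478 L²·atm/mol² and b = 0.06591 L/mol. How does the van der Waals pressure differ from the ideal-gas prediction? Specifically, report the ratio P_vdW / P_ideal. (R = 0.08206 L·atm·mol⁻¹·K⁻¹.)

P_vdW / P_ideal ≈ 0.9520

Ideal: P_ideal = nRT/V = (1.40)(0.08206)(664)/0.3690 = 206.729 atm
vdW: P = nRT/(V − nb) − a n²/V² = 76.2830/0.276726 − 10.7369/0.136161 = 275.663 − 78.8544 = 196.809 atm
Ratio = 196.809/206.729 = 0.9520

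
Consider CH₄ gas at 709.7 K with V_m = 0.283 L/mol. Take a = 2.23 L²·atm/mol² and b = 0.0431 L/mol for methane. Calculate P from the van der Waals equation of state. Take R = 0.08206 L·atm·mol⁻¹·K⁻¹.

P = RT/(V_m − b) − a/V_m²
RT/(V_m − b) = (0.08206)(709.7)/(0.283 − 0.0431) = 58.238/0.23990 = 242.76 atm
a/V_m² = 2.23/(0.283)² = 27.844 atm
P = 242.76 − 27.844 = 214.9 atm

P ≈ 214.9 atm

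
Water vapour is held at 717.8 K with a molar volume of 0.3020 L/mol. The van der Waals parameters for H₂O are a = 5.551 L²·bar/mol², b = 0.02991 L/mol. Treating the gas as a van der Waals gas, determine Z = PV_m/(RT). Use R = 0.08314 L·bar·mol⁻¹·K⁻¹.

P = RT/(V_m − b) − a/V_m² = (0.08314)(717.8)/(0.3020 − 0.02991) − 5.551/(0.3020)²
  = 59.678/0.27209 − 60.864 = 219.33 − 60.864 = 158.47 bar
Z = PV_m/(RT) = (158.47)(0.3020)/((0.08314)(717.8)) = 47.858/59.678 = 0.8019

Z ≈ 0.8019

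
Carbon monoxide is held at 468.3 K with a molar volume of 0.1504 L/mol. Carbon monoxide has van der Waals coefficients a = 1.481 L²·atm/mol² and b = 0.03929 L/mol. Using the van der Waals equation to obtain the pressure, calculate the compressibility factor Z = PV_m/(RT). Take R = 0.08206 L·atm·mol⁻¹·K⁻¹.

P = RT/(V_m − b) − a/V_m² = (0.08206)(468.3)/(0.1504 − 0.03929) − 1.481/(0.1504)²
  = 38.429/0.11111 − 65.473 = 345.86 − 65.473 = 280.39 atm
Z = PV_m/(RT) = (280.39)(0.1504)/((0.08206)(468.3)) = 42.171/38.429 = 1.097

Z ≈ 1.097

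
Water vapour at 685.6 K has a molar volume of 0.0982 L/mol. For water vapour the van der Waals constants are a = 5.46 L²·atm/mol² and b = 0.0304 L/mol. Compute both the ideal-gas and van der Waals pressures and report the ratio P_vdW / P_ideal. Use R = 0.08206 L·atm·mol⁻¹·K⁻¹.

P_vdW / P_ideal ≈ 0.4601

Ideal: P_ideal = RT/V_m = (0.08206)(685.6)/0.0982 = 572.916 atm
vdW: P = RT/(V_m − b) − a/V_m² = 56.2603/0.0678000 − 5.46/0.00964324 = 829.798 − 566.200 = 263.598 atm
Ratio = 263.598/572.916 = 0.4601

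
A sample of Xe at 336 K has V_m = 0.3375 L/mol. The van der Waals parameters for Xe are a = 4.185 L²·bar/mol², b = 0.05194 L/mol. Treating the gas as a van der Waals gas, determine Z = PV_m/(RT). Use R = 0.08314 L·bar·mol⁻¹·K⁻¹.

P = RT/(V_m − b) − a/V_m² = (0.08314)(336)/(0.3375 − 0.05194) − 4.185/(0.3375)²
  = 27.935/0.28556 − 36.741 = 97.825 − 36.741 = 61.084 bar
Z = PV_m/(RT) = (61.084)(0.3375)/((0.08314)(336)) = 20.616/27.935 = 0.7380

Z ≈ 0.7380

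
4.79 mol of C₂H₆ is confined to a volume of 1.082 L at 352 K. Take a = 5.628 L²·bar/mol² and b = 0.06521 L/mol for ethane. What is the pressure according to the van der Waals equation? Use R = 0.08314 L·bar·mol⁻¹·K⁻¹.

P ≈ 71.84 bar

P = nRT/(V − nb) − a n²/V²
nRT/(V − nb) = (4.79)(0.08314)(352)/(1.082 − 4.79×0.06521) = 140.18/0.76964 = 182.14 bar
a n²/V² = (5.628)(4.79)²/(1.082)² = 110.30 bar
P = 182.14 − 110.30 = 71.84 bar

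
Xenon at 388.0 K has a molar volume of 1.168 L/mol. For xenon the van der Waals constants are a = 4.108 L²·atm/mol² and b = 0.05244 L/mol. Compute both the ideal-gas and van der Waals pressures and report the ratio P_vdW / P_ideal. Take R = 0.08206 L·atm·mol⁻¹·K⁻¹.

Ideal: P_ideal = RT/V_m = (0.08206)(388.0)/1.168 = 27.2597 atm
vdW: P = RT/(V_m − b) − a/V_m² = 31.8393/1.11556 − 4.108/1.36422 = 28.5411 − 3.01124 = 25.5299 atm
Ratio = 25.5299/27.2597 = 0.9365

P_vdW / P_ideal ≈ 0.9365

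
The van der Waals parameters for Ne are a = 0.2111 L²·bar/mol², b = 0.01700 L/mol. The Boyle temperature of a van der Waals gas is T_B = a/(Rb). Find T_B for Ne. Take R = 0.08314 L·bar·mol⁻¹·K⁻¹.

For a van der Waals gas the second virial coefficient B₂ = b − a/(RT) vanishes at T_B = a/(Rb).
T_B = 0.2111/(0.08314×0.01700) = 0.2111/0.0014134 = 149.4 K

T_B ≈ 149.4 K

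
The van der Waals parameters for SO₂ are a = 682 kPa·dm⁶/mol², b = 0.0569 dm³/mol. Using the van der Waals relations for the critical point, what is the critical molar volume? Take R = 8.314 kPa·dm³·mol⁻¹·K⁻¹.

V_m,c ≈ 0.1707 dm³/mol

For a van der Waals gas, V_m,c = 3b.
V_m,c = 3×0.0569 = 0.1707 dm³/mol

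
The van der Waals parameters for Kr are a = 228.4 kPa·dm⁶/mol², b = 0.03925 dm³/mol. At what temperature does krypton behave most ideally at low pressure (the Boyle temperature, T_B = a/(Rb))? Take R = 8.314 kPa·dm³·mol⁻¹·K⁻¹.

For a van der Waals gas the second virial coefficient B₂ = b − a/(RT) vanishes at T_B = a/(Rb).
T_B = 228.4/(8.314×0.03925) = 228.4/0.32632 = 699.9 K

T_B ≈ 699.9 K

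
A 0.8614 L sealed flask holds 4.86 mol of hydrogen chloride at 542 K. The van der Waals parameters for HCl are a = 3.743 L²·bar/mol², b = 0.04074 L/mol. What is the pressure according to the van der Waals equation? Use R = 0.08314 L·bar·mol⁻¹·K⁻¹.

P ≈ 211.0 bar

P = nRT/(V − nb) − a n²/V²
nRT/(V − nb) = (4.86)(0.08314)(542)/(0.8614 − 4.86×0.04074) = 219.00/0.66340 = 330.12 bar
a n²/V² = (3.743)(4.86)²/(0.8614)² = 119.15 bar
P = 330.12 − 119.15 = 211.0 bar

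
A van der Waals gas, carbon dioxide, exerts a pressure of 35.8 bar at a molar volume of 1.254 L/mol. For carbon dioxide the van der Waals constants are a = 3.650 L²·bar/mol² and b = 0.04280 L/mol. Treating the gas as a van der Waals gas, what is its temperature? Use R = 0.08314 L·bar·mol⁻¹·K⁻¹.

T ≈ 555.4 K

T = (P + a/V_m²)(V_m − b)/R
P + a/V_m² = 35.8 + 3.650/(1.254)² = 38.121 bar
V_m − b = 1.254 − 0.04280 = 1.2112 L/mol
T = (38.121)(1.2112)/0.08314 = 555.4 K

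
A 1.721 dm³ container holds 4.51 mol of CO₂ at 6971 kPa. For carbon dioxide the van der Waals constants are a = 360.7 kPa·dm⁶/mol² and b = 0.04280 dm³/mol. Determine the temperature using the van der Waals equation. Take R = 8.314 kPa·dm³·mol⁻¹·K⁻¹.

T ≈ 385.0 K

T = (P + a n²/V²)(V − nb)/(nR)
P + a n²/V² = 6971 + (360.7)(4.51)²/(1.721)² = 9448.1 kPa
V − nb = 1.721 − (4.51)(0.04280) = 1.5280 dm³
T = (9448.1)(1.5280)/((4.51)(8.314)) = 385.0 K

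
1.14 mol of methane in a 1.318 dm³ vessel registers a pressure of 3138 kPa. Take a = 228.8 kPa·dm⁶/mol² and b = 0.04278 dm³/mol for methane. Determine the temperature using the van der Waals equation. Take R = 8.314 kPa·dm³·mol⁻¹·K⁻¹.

T = (P + a n²/V²)(V − nb)/(nR)
P + a n²/V² = 3138 + (228.8)(1.14)²/(1.318)² = 3309.2 kPa
V − nb = 1.318 − (1.14)(0.04278) = 1.2692 dm³
T = (3309.2)(1.2692)/((1.14)(8.314)) = 443.1 K

T ≈ 443.1 K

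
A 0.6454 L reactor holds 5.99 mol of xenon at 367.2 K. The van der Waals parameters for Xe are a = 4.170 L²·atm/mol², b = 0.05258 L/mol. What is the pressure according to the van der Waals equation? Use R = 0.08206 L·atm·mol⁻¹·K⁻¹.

P ≈ 187.0 atm

P = nRT/(V − nb) − a n²/V²
nRT/(V − nb) = (5.99)(0.08206)(367.2)/(0.6454 − 5.99×0.05258) = 180.49/0.33045 = 546.19 atm
a n²/V² = (4.170)(5.99)²/(0.6454)² = 359.20 atm
P = 546.19 − 359.20 = 187.0 atm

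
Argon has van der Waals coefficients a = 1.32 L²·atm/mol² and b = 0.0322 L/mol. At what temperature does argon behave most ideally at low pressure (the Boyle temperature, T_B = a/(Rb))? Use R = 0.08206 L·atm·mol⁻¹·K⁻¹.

For a van der Waals gas the second virial coefficient B₂ = b − a/(RT) vanishes at T_B = a/(Rb).
T_B = 1.32/(0.08206×0.0322) = 1.32/0.0026423 = 499.6 K

T_B ≈ 499.6 K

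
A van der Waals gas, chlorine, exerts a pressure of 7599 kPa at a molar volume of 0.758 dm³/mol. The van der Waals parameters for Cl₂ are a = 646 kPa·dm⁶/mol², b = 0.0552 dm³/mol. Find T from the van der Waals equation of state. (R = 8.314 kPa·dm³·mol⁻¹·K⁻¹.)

T ≈ 737.4 K

T = (P + a/V_m²)(V_m − b)/R
P + a/V_m² = 7599 + 646/(0.758)² = 8723.3 kPa
V_m − b = 0.758 − 0.0552 = 0.70280 dm³/mol
T = (8723.3)(0.70280)/8.314 = 737.4 K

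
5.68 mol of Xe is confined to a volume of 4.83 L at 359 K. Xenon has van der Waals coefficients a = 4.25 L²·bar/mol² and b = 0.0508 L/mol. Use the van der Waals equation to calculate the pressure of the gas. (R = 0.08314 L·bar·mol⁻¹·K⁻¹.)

P = nRT/(V − nb) − a n²/V²
nRT/(V − nb) = (5.68)(0.08314)(359)/(4.83 − 5.68×0.0508) = 169.53/4.5415 = 37.329 bar
a n²/V² = (4.25)(5.68)²/(4.83)² = 5.8775 bar
P = 37.329 − 5.8775 = 31.45 bar

P ≈ 31.45 bar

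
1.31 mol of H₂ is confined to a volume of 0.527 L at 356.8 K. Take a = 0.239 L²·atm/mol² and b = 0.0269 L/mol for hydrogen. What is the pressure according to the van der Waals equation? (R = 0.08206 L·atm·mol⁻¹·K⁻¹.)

P ≈ 76.52 atm

P = nRT/(V − nb) − a n²/V²
nRT/(V − nb) = (1.31)(0.08206)(356.8)/(0.527 − 1.31×0.0269) = 38.356/0.49176 = 77.997 atm
a n²/V² = (0.239)(1.31)²/(0.527)² = 1.4768 atm
P = 77.997 − 1.4768 = 76.52 atm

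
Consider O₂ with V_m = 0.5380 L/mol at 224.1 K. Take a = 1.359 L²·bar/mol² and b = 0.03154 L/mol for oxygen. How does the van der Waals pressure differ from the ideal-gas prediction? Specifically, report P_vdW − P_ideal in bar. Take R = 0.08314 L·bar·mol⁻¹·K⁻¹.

Ideal: P_ideal = RT/V_m = (0.08314)(224.1)/0.5380 = 34.6314 bar
vdW: P = RT/(V_m − b) − a/V_m² = 18.6317/0.506460 − 1.359/0.289444 = 36.7881 − 4.69521 = 32.0929 bar
ΔP = 32.0929 − 34.6314 = -2.539 bar

ΔP ≈ -2.539 bar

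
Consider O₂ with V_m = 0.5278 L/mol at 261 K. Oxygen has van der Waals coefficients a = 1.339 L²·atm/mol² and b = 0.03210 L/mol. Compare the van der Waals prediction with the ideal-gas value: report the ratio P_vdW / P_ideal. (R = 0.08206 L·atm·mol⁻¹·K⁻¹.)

Ideal: P_ideal = RT/V_m = (0.08206)(261)/0.5278 = 40.5791 atm
vdW: P = RT/(V_m − b) − a/V_m² = 21.4177/0.495700 − 1.339/0.278573 = 43.2070 − 4.80664 = 38.4004 atm
Ratio = 38.4004/40.5791 = 0.9463

P_vdW / P_ideal ≈ 0.9463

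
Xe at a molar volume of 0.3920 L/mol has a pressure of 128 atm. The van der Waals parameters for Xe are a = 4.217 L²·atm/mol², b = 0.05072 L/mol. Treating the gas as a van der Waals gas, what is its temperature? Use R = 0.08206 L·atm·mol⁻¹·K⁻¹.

T = (P + a/V_m²)(V_m − b)/R
P + a/V_m² = 128 + 4.217/(0.3920)² = 155.44 atm
V_m − b = 0.3920 − 0.05072 = 0.34128 L/mol
T = (155.44)(0.34128)/0.08206 = 646.5 K

T ≈ 646.5 K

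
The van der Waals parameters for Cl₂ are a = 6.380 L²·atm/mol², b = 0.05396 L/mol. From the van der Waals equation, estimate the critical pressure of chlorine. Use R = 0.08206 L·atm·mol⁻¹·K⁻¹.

P_c ≈ 81.15 atm

For a van der Waals gas, P_c = a/(27b²).
P_c = 6.380/(27×(0.05396)²) = 6.380/0.078615 = 81.15 atm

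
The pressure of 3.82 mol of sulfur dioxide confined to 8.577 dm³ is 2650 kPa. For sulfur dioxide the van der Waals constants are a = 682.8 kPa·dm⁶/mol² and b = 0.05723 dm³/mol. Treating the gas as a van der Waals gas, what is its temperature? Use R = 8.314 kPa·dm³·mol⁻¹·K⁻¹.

T ≈ 733.1 K

T = (P + a n²/V²)(V − nb)/(nR)
P + a n²/V² = 2650 + (682.8)(3.82)²/(8.577)² = 2785.4 kPa
V − nb = 8.577 − (3.82)(0.05723) = 8.3584 dm³
T = (2785.4)(8.3584)/((3.82)(8.314)) = 733.1 K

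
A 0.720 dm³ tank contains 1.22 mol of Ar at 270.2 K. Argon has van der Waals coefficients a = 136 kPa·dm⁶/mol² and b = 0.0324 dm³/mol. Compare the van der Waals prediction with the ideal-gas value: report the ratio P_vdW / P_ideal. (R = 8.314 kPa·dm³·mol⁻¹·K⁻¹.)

P_vdW / P_ideal ≈ 0.9555

Ideal: P_ideal = nRT/V = (1.22)(8.314)(270.2)/0.720 = 3806.47 kPa
vdW: P = nRT/(V − nb) − a n²/V² = 2740.66/0.680472 − 202.422/0.518400 = 4027.59 − 390.475 = 3637.12 kPa
Ratio = 3637.12/3806.47 = 0.9555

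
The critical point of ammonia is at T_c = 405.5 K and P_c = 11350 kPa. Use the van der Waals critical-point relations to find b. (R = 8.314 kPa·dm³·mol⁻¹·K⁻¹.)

b ≈ 0.03713 dm³/mol

From T_c = 8a/(27Rb) and P_c = a/(27b²): b = R T_c/(8 P_c).
b = (8.314)(405.5)/(8×11350) = 3371.3/90800 = 0.03713 dm³/mol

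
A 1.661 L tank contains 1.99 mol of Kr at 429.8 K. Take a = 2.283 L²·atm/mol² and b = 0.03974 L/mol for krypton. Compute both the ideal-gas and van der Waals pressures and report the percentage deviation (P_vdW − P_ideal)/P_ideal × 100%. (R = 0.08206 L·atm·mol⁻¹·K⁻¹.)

-2.76 %

Ideal: P_ideal = nRT/V = (1.99)(0.08206)(429.8)/1.661 = 42.2553 atm
vdW: P = nRT/(V − nb) − a n²/V² = 70.1861/1.58192 − 9.04091/2.75892 = 44.3677 − 3.27697 = 41.0907 atm
% deviation = (41.0907 − 42.2553)/42.2553 × 100% = -2.76%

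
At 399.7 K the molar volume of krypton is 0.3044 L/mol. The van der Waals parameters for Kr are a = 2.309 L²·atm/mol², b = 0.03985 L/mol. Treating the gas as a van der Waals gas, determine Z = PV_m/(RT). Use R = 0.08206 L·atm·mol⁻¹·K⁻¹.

Z ≈ 0.9194

P = RT/(V_m − b) − a/V_m² = (0.08206)(399.7)/(0.3044 − 0.03985) − 2.309/(0.3044)²
  = 32.799/0.26455 − 24.919 = 123.98 − 24.919 = 99.06 atm
Z = PV_m/(RT) = (99.06)(0.3044)/((0.08206)(399.7)) = 30.154/32.799 = 0.9194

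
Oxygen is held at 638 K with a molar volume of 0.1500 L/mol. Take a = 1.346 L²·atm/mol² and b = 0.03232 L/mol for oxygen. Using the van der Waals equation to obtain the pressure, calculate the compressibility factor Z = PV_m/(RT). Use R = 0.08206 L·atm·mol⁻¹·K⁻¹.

Z ≈ 1.103

P = RT/(V_m − b) − a/V_m² = (0.08206)(638)/(0.1500 − 0.03232) − 1.346/(0.1500)²
  = 52.354/0.11768 − 59.822 = 444.88 − 59.822 = 385.06 atm
Z = PV_m/(RT) = (385.06)(0.1500)/((0.08206)(638)) = 57.759/52.354 = 1.103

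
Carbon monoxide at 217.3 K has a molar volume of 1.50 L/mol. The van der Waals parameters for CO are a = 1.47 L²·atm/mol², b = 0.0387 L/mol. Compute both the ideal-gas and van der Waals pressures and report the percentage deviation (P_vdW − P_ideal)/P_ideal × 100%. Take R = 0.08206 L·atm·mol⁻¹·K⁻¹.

Ideal: P_ideal = RT/V_m = (0.08206)(217.3)/1.50 = 11.8878 atm
vdW: P = RT/(V_m − b) − a/V_m² = 17.8316/1.46130 − 1.47/2.25000 = 12.2026 − 0.653333 = 11.5493 atm
% deviation = (11.5493 − 11.8878)/11.8878 × 100% = -2.85%

-2.85 %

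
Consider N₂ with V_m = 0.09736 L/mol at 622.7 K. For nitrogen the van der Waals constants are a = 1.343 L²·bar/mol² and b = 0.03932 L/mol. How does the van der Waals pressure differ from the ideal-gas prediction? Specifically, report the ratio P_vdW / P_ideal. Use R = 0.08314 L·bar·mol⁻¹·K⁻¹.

P_vdW / P_ideal ≈ 1.411

Ideal: P_ideal = RT/V_m = (0.08314)(622.7)/0.09736 = 531.751 bar
vdW: P = RT/(V_m − b) − a/V_m² = 51.7713/0.0580400 − 1.343/0.00947897 = 891.993 − 141.682 = 750.311 bar
Ratio = 750.311/531.751 = 1.411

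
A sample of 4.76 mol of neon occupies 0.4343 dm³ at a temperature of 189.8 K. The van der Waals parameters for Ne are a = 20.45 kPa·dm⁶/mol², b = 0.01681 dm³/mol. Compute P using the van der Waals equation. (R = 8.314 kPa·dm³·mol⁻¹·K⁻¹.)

P ≈ 18745 kPa

P = nRT/(V − nb) − a n²/V²
nRT/(V − nb) = (4.76)(8.314)(189.8)/(0.4343 − 4.76×0.01681) = 7511.3/0.35428 = 21202 kPa
a n²/V² = (20.45)(4.76)²/(0.4343)² = 2456.6 kPa
P = 21202 − 2456.6 = 18745 kPa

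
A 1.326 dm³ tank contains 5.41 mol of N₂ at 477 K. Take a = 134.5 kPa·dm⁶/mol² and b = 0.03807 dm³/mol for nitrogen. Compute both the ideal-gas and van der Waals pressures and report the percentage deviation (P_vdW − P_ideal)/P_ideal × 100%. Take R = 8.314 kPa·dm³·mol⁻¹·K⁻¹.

Ideal: P_ideal = nRT/V = (5.41)(8.314)(477)/1.326 = 16180.1 kPa
vdW: P = nRT/(V − nb) − a n²/V² = 21454.9/1.12004 − 3936.56/1.75828 = 19155.5 − 2238.87 = 16916.6 kPa
% deviation = (16916.6 − 16180.1)/16180.1 × 100% = 4.55%

4.55 %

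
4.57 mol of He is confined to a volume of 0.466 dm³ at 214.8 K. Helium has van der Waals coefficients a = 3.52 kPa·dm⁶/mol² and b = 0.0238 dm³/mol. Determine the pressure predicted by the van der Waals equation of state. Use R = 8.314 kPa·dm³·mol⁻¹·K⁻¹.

P = nRT/(V − nb) − a n²/V²
nRT/(V − nb) = (4.57)(8.314)(214.8)/(0.466 − 4.57×0.0238) = 8161.3/0.35723 = 22846 kPa
a n²/V² = (3.52)(4.57)²/(0.466)² = 338.53 kPa
P = 22846 − 338.53 = 22507 kPa

P ≈ 22507 kPa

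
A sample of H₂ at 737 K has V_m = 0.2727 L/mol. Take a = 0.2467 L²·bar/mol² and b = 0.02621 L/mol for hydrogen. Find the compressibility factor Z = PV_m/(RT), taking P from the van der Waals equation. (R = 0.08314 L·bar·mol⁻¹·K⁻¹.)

Z ≈ 1.092

P = RT/(V_m − b) − a/V_m² = (0.08314)(737)/(0.2727 − 0.02621) − 0.2467/(0.2727)²
  = 61.274/0.24649 − 3.3174 = 248.59 − 3.3174 = 245.27 bar
Z = PV_m/(RT) = (245.27)(0.2727)/((0.08314)(737)) = 66.885/61.274 = 1.092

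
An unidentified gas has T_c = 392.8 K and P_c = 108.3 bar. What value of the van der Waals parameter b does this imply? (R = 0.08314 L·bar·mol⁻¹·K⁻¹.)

From T_c = 8a/(27Rb) and P_c = a/(27b²): b = R T_c/(8 P_c).
b = (0.08314)(392.8)/(8×108.3) = 32.657/866.40 = 0.03769 L/mol

b ≈ 0.03769 L/mol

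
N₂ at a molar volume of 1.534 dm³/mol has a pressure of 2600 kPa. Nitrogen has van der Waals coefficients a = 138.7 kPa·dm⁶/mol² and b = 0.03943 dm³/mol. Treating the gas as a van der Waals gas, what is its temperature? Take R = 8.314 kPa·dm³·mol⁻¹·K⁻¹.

T = (P + a/V_m²)(V_m − b)/R
P + a/V_m² = 2600 + 138.7/(1.534)² = 2658.9 kPa
V_m − b = 1.534 − 0.03943 = 1.4946 dm³/mol
T = (2658.9)(1.4946)/8.314 = 478.0 K

T ≈ 478.0 K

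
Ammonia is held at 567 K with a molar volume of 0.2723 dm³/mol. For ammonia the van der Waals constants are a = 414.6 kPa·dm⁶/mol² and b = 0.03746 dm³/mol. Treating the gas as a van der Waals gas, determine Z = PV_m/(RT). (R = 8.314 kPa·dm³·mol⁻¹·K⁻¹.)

P = RT/(V_m − b) − a/V_m² = (8.314)(567)/(0.2723 − 0.03746) − 414.6/(0.2723)²
  = 4714.0/0.23484 − 5591.6 = 20073 − 5591.6 = 14481 kPa
Z = PV_m/(RT) = (14481)(0.2723)/((8.314)(567)) = 3943.2/4714.0 = 0.8365

Z ≈ 0.8365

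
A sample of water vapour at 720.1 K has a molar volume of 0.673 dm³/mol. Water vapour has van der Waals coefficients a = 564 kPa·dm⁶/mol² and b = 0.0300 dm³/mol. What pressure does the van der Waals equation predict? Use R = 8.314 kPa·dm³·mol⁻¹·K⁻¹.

P = RT/(V_m − b) − a/V_m²
RT/(V_m − b) = (8.314)(720.1)/(0.673 − 0.0300) = 5986.9/0.64300 = 9310.9 kPa
a/V_m² = 564/(0.673)² = 1245.2 kPa
P = 9310.9 − 1245.2 = 8066 kPa

P ≈ 8066 kPa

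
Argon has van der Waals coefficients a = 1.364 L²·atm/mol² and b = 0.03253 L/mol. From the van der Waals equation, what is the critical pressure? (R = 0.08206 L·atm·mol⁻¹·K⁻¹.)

For a van der Waals gas, P_c = a/(27b²).
P_c = 1.364/(27×(0.03253)²) = 1.364/0.028571 = 47.74 atm

P_c ≈ 47.74 atm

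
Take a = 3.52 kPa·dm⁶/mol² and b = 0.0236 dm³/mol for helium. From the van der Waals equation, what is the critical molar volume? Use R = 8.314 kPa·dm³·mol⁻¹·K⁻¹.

V_m,c ≈ 0.07080 dm³/mol

For a van der Waals gas, V_m,c = 3b.
V_m,c = 3×0.0236 = 0.07080 dm³/mol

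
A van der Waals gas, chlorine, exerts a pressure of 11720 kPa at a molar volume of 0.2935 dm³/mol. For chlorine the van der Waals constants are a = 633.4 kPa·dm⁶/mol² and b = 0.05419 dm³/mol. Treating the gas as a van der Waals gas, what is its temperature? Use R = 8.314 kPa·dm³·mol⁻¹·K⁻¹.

T = (P + a/V_m²)(V_m − b)/R
P + a/V_m² = 11720 + 633.4/(0.2935)² = 19073 kPa
V_m − b = 0.2935 − 0.05419 = 0.23931 dm³/mol
T = (19073)(0.23931)/8.314 = 549.0 K

T ≈ 549.0 K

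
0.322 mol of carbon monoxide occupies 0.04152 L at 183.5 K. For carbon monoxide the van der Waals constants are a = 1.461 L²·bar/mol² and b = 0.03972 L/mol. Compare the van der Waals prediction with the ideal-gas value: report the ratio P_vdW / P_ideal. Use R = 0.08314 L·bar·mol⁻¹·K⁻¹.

P_vdW / P_ideal ≈ 0.7025

Ideal: P_ideal = nRT/V = (0.322)(0.08314)(183.5)/0.04152 = 118.316 bar
vdW: P = nRT/(V − nb) − a n²/V² = 4.91249/0.0287302 − 0.151482/0.00172391 = 170.987 − 87.8712 = 83.116 bar
Ratio = 83.116/118.316 = 0.7025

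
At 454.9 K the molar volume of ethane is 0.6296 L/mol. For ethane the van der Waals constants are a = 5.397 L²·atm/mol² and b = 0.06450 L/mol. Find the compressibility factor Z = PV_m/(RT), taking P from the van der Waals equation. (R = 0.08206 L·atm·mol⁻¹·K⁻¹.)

P = RT/(V_m − b) − a/V_m² = (0.08206)(454.9)/(0.6296 − 0.06450) − 5.397/(0.6296)²
  = 37.329/0.56510 − 13.615 = 66.057 − 13.615 = 52.442 atm
Z = PV_m/(RT) = (52.442)(0.6296)/((0.08206)(454.9)) = 33.017/37.329 = 0.8845

Z ≈ 0.8845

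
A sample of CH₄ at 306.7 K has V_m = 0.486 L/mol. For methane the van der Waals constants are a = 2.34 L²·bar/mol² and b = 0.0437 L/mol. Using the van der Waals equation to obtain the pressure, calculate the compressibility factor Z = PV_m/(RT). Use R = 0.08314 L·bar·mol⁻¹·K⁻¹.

Z ≈ 0.9100

P = RT/(V_m − b) − a/V_m² = (0.08314)(306.7)/(0.486 − 0.0437) − 2.34/(0.486)²
  = 25.499/0.44230 − 9.9070 = 57.651 − 9.9070 = 47.744 bar
Z = PV_m/(RT) = (47.744)(0.486)/((0.08314)(306.7)) = 23.204/25.499 = 0.9100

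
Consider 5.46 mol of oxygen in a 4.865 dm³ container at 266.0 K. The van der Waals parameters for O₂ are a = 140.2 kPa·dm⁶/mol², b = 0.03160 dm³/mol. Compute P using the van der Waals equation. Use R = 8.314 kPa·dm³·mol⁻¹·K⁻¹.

P = nRT/(V − nb) − a n²/V²
nRT/(V − nb) = (5.46)(8.314)(266.0)/(4.865 − 5.46×0.03160) = 12075/4.6925 = 2573.3 kPa
a n²/V² = (140.2)(5.46)²/(4.865)² = 176.59 kPa
P = 2573.3 − 176.59 = 2397 kPa

P ≈ 2397 kPa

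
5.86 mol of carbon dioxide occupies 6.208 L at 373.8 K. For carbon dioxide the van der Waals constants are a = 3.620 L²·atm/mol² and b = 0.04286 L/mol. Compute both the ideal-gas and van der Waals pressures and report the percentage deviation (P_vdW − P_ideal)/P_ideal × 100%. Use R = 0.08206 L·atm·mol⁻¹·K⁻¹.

-6.92 %

Ideal: P_ideal = nRT/V = (5.86)(0.08206)(373.8)/6.208 = 28.9545 atm
vdW: P = nRT/(V − nb) − a n²/V² = 179.750/5.95684 − 124.309/38.5393 = 30.1754 − 3.22551 = 26.9499 atm
% deviation = (26.9499 − 28.9545)/28.9545 × 100% = -6.92%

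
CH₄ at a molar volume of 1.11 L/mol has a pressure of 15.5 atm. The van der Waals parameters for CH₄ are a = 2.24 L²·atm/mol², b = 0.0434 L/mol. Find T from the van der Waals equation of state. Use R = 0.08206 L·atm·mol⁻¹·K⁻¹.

T ≈ 225.1 K

T = (P + a/V_m²)(V_m − b)/R
P + a/V_m² = 15.5 + 2.24/(1.11)² = 17.318 atm
V_m − b = 1.11 − 0.0434 = 1.0666 L/mol
T = (17.318)(1.0666)/0.08206 = 225.1 K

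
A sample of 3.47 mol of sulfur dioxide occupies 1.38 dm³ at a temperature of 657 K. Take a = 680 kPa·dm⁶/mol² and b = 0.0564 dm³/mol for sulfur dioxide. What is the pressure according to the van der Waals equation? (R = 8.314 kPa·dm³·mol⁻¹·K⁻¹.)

P ≈ 11705 kPa

P = nRT/(V − nb) − a n²/V²
nRT/(V − nb) = (3.47)(8.314)(657)/(1.38 − 3.47×0.0564) = 18954/1.1843 = 16004 kPa
a n²/V² = (680)(3.47)²/(1.38)² = 4299.4 kPa
P = 16004 − 4299.4 = 11705 kPa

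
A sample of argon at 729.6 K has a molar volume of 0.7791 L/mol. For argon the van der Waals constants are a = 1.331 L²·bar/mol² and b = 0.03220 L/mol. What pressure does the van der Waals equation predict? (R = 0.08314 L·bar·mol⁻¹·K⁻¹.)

P ≈ 79.02 bar

P = RT/(V_m − b) − a/V_m²
RT/(V_m − b) = (0.08314)(729.6)/(0.7791 − 0.03220) = 60.659/0.74690 = 81.214 bar
a/V_m² = 1.331/(0.7791)² = 2.1928 bar
P = 81.214 − 2.1928 = 79.02 bar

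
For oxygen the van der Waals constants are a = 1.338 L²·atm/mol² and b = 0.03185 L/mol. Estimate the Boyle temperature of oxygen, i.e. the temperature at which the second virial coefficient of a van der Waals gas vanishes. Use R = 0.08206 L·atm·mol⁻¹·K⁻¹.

T_B ≈ 511.9 K

For a van der Waals gas the second virial coefficient B₂ = b − a/(RT) vanishes at T_B = a/(Rb).
T_B = 1.338/(0.08206×0.03185) = 1.338/0.0026136 = 511.9 K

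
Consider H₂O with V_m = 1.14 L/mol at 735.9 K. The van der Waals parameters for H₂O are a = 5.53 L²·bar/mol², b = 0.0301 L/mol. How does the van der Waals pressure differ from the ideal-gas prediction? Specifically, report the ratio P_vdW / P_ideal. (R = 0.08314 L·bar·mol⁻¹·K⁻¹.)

P_vdW / P_ideal ≈ 0.9478

Ideal: P_ideal = RT/V_m = (0.08314)(735.9)/1.14 = 53.6691 bar
vdW: P = RT/(V_m − b) − a/V_m² = 61.1827/1.10990 − 5.53/1.29960 = 55.1245 − 4.25516 = 50.8693 bar
Ratio = 50.8693/53.6691 = 0.9478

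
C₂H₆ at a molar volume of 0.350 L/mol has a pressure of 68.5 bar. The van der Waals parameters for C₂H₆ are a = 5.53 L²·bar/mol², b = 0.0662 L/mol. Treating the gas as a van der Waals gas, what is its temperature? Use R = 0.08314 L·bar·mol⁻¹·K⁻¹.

T ≈ 387.9 K

T = (P + a/V_m²)(V_m − b)/R
P + a/V_m² = 68.5 + 5.53/(0.350)² = 113.64 bar
V_m − b = 0.350 − 0.0662 = 0.28380 L/mol
T = (113.64)(0.28380)/0.08314 = 387.9 K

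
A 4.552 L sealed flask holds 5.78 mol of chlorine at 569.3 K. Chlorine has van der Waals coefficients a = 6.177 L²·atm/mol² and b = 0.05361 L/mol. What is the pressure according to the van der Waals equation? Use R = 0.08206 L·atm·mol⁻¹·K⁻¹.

P ≈ 53.69 atm

P = nRT/(V − nb) − a n²/V²
nRT/(V − nb) = (5.78)(0.08206)(569.3)/(4.552 − 5.78×0.05361) = 270.02/4.2421 = 63.652 atm
a n²/V² = (6.177)(5.78)²/(4.552)² = 9.9593 atm
P = 63.652 − 9.9593 = 53.69 atm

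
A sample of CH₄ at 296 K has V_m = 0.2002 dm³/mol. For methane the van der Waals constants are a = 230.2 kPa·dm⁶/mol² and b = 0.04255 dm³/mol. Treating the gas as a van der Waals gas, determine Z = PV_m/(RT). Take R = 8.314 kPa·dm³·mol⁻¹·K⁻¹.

Z ≈ 0.8027

P = RT/(V_m − b) − a/V_m² = (8.314)(296)/(0.2002 − 0.04255) − 230.2/(0.2002)²
  = 2460.9/0.15765 − 5743.5 = 15610 − 5743.5 = 9867 kPa
Z = PV_m/(RT) = (9867)(0.2002)/((8.314)(296)) = 1975.4/2460.9 = 0.8027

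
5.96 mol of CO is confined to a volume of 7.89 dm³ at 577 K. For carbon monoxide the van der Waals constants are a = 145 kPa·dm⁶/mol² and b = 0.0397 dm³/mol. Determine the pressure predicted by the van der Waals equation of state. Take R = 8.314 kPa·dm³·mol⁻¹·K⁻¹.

P = nRT/(V − nb) − a n²/V²
nRT/(V − nb) = (5.96)(8.314)(577)/(7.89 − 5.96×0.0397) = 28591/7.6534 = 3735.7 kPa
a n²/V² = (145)(5.96)²/(7.89)² = 82.738 kPa
P = 3735.7 − 82.738 = 3653 kPa

P ≈ 3653 kPa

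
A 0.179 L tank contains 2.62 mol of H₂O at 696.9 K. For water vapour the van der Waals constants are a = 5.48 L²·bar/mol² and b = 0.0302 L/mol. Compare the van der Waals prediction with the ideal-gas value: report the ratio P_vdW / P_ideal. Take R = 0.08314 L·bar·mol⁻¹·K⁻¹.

Ideal: P_ideal = nRT/V = (2.62)(0.08314)(696.9)/0.179 = 848.064 bar
vdW: P = nRT/(V − nb) − a n²/V² = 151.803/0.0998760 − 37.6169/0.0320410 = 1519.91 − 1174.02 = 345.89 bar
Ratio = 345.89/848.064 = 0.4079

P_vdW / P_ideal ≈ 0.4079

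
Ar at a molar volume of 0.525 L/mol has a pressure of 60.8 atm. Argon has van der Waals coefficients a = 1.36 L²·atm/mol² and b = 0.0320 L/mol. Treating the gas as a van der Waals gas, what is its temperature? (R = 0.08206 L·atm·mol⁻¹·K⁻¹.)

T ≈ 394.9 K

T = (P + a/V_m²)(V_m − b)/R
P + a/V_m² = 60.8 + 1.36/(0.525)² = 65.734 atm
V_m − b = 0.525 − 0.0320 = 0.49300 L/mol
T = (65.734)(0.49300)/0.08206 = 394.9 K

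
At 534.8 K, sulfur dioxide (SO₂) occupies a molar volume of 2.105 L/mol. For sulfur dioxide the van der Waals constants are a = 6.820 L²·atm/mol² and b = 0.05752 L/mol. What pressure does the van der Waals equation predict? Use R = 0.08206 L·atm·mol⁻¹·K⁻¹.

P ≈ 19.89 atm

P = RT/(V_m − b) − a/V_m²
RT/(V_m − b) = (0.08206)(534.8)/(2.105 − 0.05752) = 43.886/2.0475 = 21.434 atm
a/V_m² = 6.820/(2.105)² = 1.5391 atm
P = 21.434 − 1.5391 = 19.89 atm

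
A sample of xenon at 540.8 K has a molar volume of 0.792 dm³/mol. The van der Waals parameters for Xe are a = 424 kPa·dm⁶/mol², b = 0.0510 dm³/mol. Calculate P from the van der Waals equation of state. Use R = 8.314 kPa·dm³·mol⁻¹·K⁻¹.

P = RT/(V_m − b) − a/V_m²
RT/(V_m − b) = (8.314)(540.8)/(0.792 − 0.0510) = 4496.2/0.74100 = 6067.7 kPa
a/V_m² = 424/(0.792)² = 675.95 kPa
P = 6067.7 − 675.95 = 5392 kPa

P ≈ 5392 kPa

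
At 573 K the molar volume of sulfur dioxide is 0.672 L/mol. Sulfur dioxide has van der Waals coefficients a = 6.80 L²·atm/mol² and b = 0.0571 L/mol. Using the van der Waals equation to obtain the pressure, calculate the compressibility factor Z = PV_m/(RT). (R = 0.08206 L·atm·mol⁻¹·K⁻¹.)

Z ≈ 0.8777

P = RT/(V_m − b) − a/V_m² = (0.08206)(573)/(0.672 − 0.0571) − 6.80/(0.672)²
  = 47.020/0.61490 − 15.058 = 76.468 − 15.058 = 61.410 atm
Z = PV_m/(RT) = (61.410)(0.672)/((0.08206)(573)) = 41.268/47.020 = 0.8777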